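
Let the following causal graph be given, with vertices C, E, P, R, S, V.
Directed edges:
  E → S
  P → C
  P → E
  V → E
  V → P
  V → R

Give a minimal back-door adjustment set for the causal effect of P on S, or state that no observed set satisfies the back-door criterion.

desc(P)\{P}={C,E,S}; candidates ⊆ {R,V}.
size 0: {}; under {} P still reaches {E,R,S,V} ∋ S.
{V}: P⊥S given {V} in G with P→· removed — back-door holds.

P→S: minimal back-door set {V}.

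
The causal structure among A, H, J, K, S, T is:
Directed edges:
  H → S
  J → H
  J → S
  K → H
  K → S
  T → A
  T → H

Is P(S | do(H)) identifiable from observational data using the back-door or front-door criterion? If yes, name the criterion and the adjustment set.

P(S|do(H)): backdoor, adjust for {J, K}.

desc(H)\{H}={S}; candidates ⊆ {A,J,K,T}.
size 0: {}; under {} H still reaches {A,J,K,S,T} ∋ S.
size 1: {A}, {J}, {K} …(+1); under {A} H still reaches {J,K,S,T} ∋ S.
{J,K}: H⊥S given {J,K} in G with H→· removed — back-door holds.
P(S|do(H)) = Σ_{J,K} P(S|H,J,K)·P(J,K).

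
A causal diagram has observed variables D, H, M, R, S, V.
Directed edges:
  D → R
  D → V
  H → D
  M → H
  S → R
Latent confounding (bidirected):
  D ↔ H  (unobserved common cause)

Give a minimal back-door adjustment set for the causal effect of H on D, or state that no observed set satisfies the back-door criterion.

desc(H)\{H}={D,R,V}; candidates ⊆ {M,S}.
H↔D: latent back-door arc(s) into H.
size 0: {}; under {} H still reaches {D,M,R,V} ∋ D.
size 1: {M}, {S}; under {M} H still reaches {D,R,V} ∋ D.
size 2: {M,S}; under {M,S} H still reaches {D,R,V} ∋ D.
H↔D cannot be blocked by any observed set — no back-door set.

H→D: no observed back-door set.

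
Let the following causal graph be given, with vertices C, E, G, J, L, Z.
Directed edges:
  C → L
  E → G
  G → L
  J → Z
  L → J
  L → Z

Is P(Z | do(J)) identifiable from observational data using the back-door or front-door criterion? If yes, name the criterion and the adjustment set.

P(Z|do(J)): backdoor, adjust for {L}.

desc(J)\{J}={Z}; candidates ⊆ {C,E,G,L}.
size 0: {}; under {} J still reaches {C,E,G,L,Z} ∋ Z.
{L}: J⊥Z given {L} in G with J→· removed — back-door holds.
P(Z|do(J)) = Σ_{L} P(Z|J,L)·P(L).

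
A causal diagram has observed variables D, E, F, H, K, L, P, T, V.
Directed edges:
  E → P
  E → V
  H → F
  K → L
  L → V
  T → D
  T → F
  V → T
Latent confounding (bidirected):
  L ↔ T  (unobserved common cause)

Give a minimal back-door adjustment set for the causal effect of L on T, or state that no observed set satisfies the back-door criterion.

L→T: no observed back-door set.

desc(L)\{L}={D,F,T,V}; candidates ⊆ {E,H,K,P}.
L↔T: latent back-door arc(s) into L.
size 0: {}; under {} L still reaches {D,F,K,T} ∋ T.
size 1: {E}, {H}, {K} …(+1); under {E} L still reaches {D,F,K,T} ∋ T.
size 2: {E,H}, {E,K}, {E,P} …(+3); under {E,H} L still reaches {D,F,K,T} ∋ T.
L↔T cannot be blocked by any observed set — no back-door set.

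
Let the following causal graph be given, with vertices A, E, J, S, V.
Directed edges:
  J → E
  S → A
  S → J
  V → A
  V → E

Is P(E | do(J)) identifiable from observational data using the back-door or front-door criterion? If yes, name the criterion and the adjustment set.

desc(J)\{J}={E}; candidates ⊆ {A,S,V}.
∅: J⊥E given ∅ in G with J→· removed — back-door holds.
P(E|do(J)) = P(E|J) — no adjustment needed.

P(E|do(J)): backdoor, adjust for ∅.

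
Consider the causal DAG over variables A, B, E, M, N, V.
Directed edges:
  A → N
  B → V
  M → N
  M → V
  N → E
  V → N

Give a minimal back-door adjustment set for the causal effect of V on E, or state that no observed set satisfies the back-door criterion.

desc(V)\{V}={E,N}; candidates ⊆ {A,B,M}.
size 0: {}; under {} V still reaches {B,E,M,N} ∋ E.
{M}: V⊥E given {M} in G with V→· removed — back-door holds.

V→E: minimal back-door set {M}.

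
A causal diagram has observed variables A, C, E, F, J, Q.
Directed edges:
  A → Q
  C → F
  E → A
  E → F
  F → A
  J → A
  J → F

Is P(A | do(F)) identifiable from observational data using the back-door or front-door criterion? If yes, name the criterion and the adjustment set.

P(A|do(F)): backdoor, adjust for {E, J}.

desc(F)\{F}={A,Q}; candidates ⊆ {C,E,J}.
size 0: {}; under {} F still reaches {A,C,E,J,Q} ∋ A.
size 1: {C}, {E}, {J}; under {C} F still reaches {A,E,J,Q} ∋ A.
{E,J}: F⊥A given {E,J} in G with F→· removed — back-door holds.
P(A|do(F)) = Σ_{E,J} P(A|F,E,J)·P(E,J).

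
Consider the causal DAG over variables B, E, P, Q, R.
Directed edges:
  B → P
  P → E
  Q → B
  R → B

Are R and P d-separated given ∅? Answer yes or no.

No — R and P are d-connected given ∅.

Bayes-Ball from R | ∅ reaches {B,E,P}.
P ∈ reach(R|∅) ⇒ R ⊥̸ P | ∅.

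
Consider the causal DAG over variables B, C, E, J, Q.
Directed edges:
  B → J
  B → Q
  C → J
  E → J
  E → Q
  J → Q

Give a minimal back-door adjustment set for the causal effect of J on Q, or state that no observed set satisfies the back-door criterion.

desc(J)\{J}={Q}; candidates ⊆ {B,C,E}.
size 0: {}; under {} J still reaches {B,C,E,Q} ∋ Q.
size 1: {B}, {C}, {E}; under {B} J still reaches {C,E,Q} ∋ Q.
{B,E}: J⊥Q given {B,E} in G with J→· removed — back-door holds.

J→Q: minimal back-door set {B, E}.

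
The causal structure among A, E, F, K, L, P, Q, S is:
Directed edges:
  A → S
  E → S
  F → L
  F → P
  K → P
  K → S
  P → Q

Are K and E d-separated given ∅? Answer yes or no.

Bayes-Ball from K | ∅ reaches {P,Q,S}.
E ∉ reach(K|∅) ⇒ K ⊥ E | ∅.

Yes — K ⊥ E | ∅.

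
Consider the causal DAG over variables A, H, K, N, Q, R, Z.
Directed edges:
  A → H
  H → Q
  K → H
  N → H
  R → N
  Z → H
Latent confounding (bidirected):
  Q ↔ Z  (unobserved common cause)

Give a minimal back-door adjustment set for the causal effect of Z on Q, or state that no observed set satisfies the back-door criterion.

Z→Q: no observed back-door set.

desc(Z)\{Z}={H,Q}; candidates ⊆ {A,K,N,R}.
Z↔Q: latent back-door arc(s) into Z.
size 0: {}; under {} Z still reaches {Q} ∋ Q.
size 1: {A}, {K}, {N} …(+1); under {A} Z still reaches {Q} ∋ Q.
size 2: {A,K}, {A,N}, {A,R} …(+3); under {A,K} Z still reaches {Q} ∋ Q.
Z↔Q cannot be blocked by any observed set — no back-door set.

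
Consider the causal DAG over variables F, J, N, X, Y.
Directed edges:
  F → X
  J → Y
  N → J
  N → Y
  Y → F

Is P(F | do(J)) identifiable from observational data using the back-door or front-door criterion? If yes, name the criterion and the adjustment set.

P(F|do(J)): backdoor, adjust for {N}.

desc(J)\{J}={F,X,Y}; candidates ⊆ {N}.
size 0: {}; under {} J still reaches {F,N,X,Y} ∋ F.
{N}: J⊥F given {N} in G with J→· removed — back-door holds.
P(F|do(J)) = Σ_{N} P(F|J,N)·P(N).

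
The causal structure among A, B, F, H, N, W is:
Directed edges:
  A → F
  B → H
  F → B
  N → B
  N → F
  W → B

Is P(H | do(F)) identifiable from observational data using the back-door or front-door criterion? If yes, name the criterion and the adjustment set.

desc(F)\{F}={B,H}; candidates ⊆ {A,N,W}.
size 0: {}; under {} F still reaches {A,B,H,N} ∋ H.
{N}: F⊥H given {N} in G with F→· removed — back-door holds.
P(H|do(F)) = Σ_{N} P(H|F,N)·P(N).

P(H|do(F)): backdoor, adjust for {N}.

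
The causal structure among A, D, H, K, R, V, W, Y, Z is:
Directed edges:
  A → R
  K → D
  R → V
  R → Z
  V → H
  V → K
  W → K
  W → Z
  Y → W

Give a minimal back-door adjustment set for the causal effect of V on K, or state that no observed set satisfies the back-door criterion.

V→K: minimal back-door set ∅.

desc(V)\{V}={D,H,K}; candidates ⊆ {A,R,W,Y,Z}.
∅: V⊥K given ∅ in G with V→· removed — back-door holds.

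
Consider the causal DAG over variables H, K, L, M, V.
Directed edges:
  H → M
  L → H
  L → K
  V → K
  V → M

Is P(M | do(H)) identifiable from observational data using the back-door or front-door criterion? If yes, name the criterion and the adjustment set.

desc(H)\{H}={M}; candidates ⊆ {K,L,V}.
∅: H⊥M given ∅ in G with H→· removed — back-door holds.
P(M|do(H)) = P(M|H) — no adjustment needed.

P(M|do(H)): backdoor, adjust for ∅.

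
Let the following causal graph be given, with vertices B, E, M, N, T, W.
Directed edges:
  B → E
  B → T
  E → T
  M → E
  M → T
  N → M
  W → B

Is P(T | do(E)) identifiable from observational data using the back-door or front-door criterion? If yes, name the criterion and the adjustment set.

desc(E)\{E}={T}; candidates ⊆ {B,M,N,W}.
size 0: {}; under {} E still reaches {B,M,N,T,W} ∋ T.
size 1: {B}, {M}, {N} …(+1); under {B} E still reaches {M,N,T} ∋ T.
{B,M}: E⊥T given {B,M} in G with E→· removed — back-door holds.
P(T|do(E)) = Σ_{B,M} P(T|E,B,M)·P(B,M).

P(T|do(E)): backdoor, adjust for {B, M}.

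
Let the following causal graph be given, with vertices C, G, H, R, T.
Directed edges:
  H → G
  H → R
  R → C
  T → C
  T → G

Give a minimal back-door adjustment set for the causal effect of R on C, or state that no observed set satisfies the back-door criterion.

R→C: minimal back-door set ∅.

desc(R)\{R}={C}; candidates ⊆ {G,H,T}.
∅: R⊥C given ∅ in G with R→· removed — back-door holds.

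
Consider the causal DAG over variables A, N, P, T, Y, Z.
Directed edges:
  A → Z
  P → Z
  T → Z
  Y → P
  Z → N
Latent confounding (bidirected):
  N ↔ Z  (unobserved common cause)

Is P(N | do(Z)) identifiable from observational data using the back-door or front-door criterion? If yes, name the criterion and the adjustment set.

desc(Z)\{Z}={N}; candidates ⊆ {A,P,T,Y}.
Z↔N: latent back-door arc(s) into Z.
size 0: {}; under {} Z still reaches {A,N,P,T,Y} ∋ N.
size 1: {A}, {P}, {T} …(+1); under {A} Z still reaches {N,P,T,Y} ∋ N.
size 2: {A,P}, {A,T}, {A,Y} …(+3); under {A,P} Z still reaches {N,T} ∋ N.
Z↔N cannot be blocked by any observed set — no back-door set.
No mediator lies on a directed Z→…→N path.
Neither criterion identifies P(N|do(Z)) in this graph.

P(N|do(Z)): not identifiable (no BD/FD set).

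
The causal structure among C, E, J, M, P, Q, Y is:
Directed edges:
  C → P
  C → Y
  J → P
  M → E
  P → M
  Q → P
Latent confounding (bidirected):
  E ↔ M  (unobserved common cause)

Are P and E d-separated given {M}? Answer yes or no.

Bayes-Ball from P | {M} reaches {C,E,J,Q,Y}.
E ∈ reach(P|{M}) ⇒ P ⊥̸ E | {M}.

No — P and E are d-connected given {M}.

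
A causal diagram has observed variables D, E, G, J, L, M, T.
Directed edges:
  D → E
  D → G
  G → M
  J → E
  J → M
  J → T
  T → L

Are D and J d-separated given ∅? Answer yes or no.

Bayes-Ball from D | ∅ reaches {E,G,M}.
J ∉ reach(D|∅) ⇒ D ⊥ J | ∅.

Yes — D ⊥ J | ∅.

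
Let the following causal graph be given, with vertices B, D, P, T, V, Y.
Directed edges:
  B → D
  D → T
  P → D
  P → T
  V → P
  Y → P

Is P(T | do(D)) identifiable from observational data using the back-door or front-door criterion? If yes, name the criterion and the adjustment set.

P(T|do(D)): backdoor, adjust for {P}.

desc(D)\{D}={T}; candidates ⊆ {B,P,V,Y}.
size 0: {}; under {} D still reaches {B,P,T,V,Y} ∋ T.
{P}: D⊥T given {P} in G with D→· removed — back-door holds.
P(T|do(D)) = Σ_{P} P(T|D,P)·P(P).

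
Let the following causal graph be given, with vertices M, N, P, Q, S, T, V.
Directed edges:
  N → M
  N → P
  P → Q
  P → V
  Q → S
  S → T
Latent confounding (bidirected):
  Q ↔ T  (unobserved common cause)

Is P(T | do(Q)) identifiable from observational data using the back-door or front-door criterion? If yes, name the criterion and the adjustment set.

P(T|do(Q)): frontdoor, adjust for {S}.

desc(Q)\{Q}={S,T}; candidates ⊆ {M,N,P,V}.
Q↔T: latent back-door arc(s) into Q.
size 0: {}; under {} Q still reaches {M,N,P,T,V} ∋ T.
size 1: {M}, {N}, {P} …(+1); under {M} Q still reaches {N,P,T,V} ∋ T.
size 2: {M,N}, {M,P}, {M,V} …(+3); under {M,N} Q still reaches {P,T,V} ∋ T.
Q↔T cannot be blocked by any observed set — no back-door set.
{S}: (i) intercepts every directed Q→T path; (ii) no back-door Q→{S}; (iii) {Q} blocks every back-door {S}→T. Front-door holds.
P(T|do(Q)) = Σ_{S} P(S|Q) Σ_{Q'} P(T|S,Q')P(Q').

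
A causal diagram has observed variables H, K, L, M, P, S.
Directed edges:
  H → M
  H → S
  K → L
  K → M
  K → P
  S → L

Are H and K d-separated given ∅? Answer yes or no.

Bayes-Ball from H | ∅ reaches {L,M,S}.
K ∉ reach(H|∅) ⇒ H ⊥ K | ∅.

Yes — H ⊥ K | ∅.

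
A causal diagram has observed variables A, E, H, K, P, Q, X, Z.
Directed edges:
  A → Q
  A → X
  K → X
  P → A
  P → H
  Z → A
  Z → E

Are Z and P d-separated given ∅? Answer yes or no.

Bayes-Ball from Z | ∅ reaches {A,E,Q,X}.
P ∉ reach(Z|∅) ⇒ Z ⊥ P | ∅.

Yes — Z ⊥ P | ∅.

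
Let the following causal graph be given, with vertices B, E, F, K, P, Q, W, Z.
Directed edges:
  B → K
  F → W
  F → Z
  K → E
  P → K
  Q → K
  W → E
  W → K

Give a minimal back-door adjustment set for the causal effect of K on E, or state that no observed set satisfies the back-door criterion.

desc(K)\{K}={E}; candidates ⊆ {B,F,P,Q,W,Z}.
size 0: {}; under {} K still reaches {B,E,F,P,Q,W,Z} ∋ E.
{W}: K⊥E given {W} in G with K→· removed — back-door holds.

K→E: minimal back-door set {W}.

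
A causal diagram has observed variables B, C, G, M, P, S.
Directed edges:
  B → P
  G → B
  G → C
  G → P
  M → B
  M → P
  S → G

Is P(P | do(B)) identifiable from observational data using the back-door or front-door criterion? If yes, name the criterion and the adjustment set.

desc(B)\{B}={P}; candidates ⊆ {C,G,M,S}.
size 0: {}; under {} B still reaches {C,G,M,P,S} ∋ P.
size 1: {C}, {G}, {M} …(+1); under {C} B still reaches {G,M,P,S} ∋ P.
{G,M}: B⊥P given {G,M} in G with B→· removed — back-door holds.
P(P|do(B)) = Σ_{G,M} P(P|B,G,M)·P(G,M).

P(P|do(B)): backdoor, adjust for {G, M}.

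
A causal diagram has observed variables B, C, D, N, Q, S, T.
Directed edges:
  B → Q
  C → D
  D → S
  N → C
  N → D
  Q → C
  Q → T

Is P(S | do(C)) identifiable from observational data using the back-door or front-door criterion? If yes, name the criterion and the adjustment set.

P(S|do(C)): backdoor, adjust for {N}.

desc(C)\{C}={D,S}; candidates ⊆ {B,N,Q,T}.
size 0: {}; under {} C still reaches {B,D,N,Q,S,T} ∋ S.
{N}: C⊥S given {N} in G with C→· removed — back-door holds.
P(S|do(C)) = Σ_{N} P(S|C,N)·P(N).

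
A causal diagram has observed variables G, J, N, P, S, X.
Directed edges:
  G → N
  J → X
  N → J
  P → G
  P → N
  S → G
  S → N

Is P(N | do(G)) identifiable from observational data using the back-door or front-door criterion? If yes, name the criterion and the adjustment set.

P(N|do(G)): backdoor, adjust for {P, S}.

desc(G)\{G}={J,N,X}; candidates ⊆ {P,S}.
size 0: {}; under {} G still reaches {J,N,P,S,X} ∋ N.
size 1: {P}, {S}; under {P} G still reaches {J,N,S,X} ∋ N.
{P,S}: G⊥N given {P,S} in G with G→· removed — back-door holds.
P(N|do(G)) = Σ_{P,S} P(N|G,P,S)·P(P,S).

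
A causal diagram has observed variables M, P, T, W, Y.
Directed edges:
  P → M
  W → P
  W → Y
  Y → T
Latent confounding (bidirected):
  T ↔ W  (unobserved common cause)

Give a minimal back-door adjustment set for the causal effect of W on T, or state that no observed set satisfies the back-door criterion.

W→T: no observed back-door set.

desc(W)\{W}={M,P,T,Y}; candidates ⊆ {—}.
W↔T: latent back-door arc(s) into W.
size 0: {}; under {} W still reaches {T} ∋ T.
W↔T cannot be blocked by any observed set — no back-door set.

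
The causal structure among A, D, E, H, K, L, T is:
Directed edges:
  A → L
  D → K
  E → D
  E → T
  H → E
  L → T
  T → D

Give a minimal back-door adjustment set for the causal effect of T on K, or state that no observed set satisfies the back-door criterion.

desc(T)\{T}={D,K}; candidates ⊆ {A,E,H,L}.
size 0: {}; under {} T still reaches {A,D,E,H,K,L} ∋ K.
{E}: T⊥K given {E} in G with T→· removed — back-door holds.

T→K: minimal back-door set {E}.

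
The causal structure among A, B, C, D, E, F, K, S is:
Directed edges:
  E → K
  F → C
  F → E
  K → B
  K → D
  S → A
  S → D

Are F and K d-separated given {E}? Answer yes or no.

Bayes-Ball from F | {E} reaches {C}.
K ∉ reach(F|{E}) ⇒ F ⊥ K | {E}.

Yes — F ⊥ K | {E}.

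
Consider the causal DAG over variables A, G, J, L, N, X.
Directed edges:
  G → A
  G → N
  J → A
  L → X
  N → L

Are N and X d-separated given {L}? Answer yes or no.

Bayes-Ball from N | {L} reaches {A,G}.
X ∉ reach(N|{L}) ⇒ N ⊥ X | {L}.

Yes — N ⊥ X | {L}.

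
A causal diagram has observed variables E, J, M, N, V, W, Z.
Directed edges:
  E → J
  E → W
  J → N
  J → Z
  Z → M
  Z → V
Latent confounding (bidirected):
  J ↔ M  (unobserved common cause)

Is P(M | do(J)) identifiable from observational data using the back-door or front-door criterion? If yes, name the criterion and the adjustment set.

desc(J)\{J}={M,N,V,Z}; candidates ⊆ {E,W}.
J↔M: latent back-door arc(s) into J.
size 0: {}; under {} J still reaches {E,M,W} ∋ M.
size 1: {E}, {W}; under {E} J still reaches {M} ∋ M.
size 2: {E,W}; under {E,W} J still reaches {M} ∋ M.
J↔M cannot be blocked by any observed set — no back-door set.
{Z}: (i) intercepts every directed J→M path; (ii) no back-door J→{Z}; (iii) {J} blocks every back-door {Z}→M. Front-door holds.
P(M|do(J)) = Σ_{Z} P(Z|J) Σ_{J'} P(M|Z,J')P(J').

P(M|do(J)): frontdoor, adjust for {Z}.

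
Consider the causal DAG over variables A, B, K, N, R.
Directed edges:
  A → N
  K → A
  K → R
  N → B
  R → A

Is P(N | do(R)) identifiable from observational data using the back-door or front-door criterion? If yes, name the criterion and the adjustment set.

desc(R)\{R}={A,B,N}; candidates ⊆ {K}.
size 0: {}; under {} R still reaches {A,B,K,N} ∋ N.
{K}: R⊥N given {K} in G with R→· removed — back-door holds.
P(N|do(R)) = Σ_{K} P(N|R,K)·P(K).

P(N|do(R)): backdoor, adjust for {K}.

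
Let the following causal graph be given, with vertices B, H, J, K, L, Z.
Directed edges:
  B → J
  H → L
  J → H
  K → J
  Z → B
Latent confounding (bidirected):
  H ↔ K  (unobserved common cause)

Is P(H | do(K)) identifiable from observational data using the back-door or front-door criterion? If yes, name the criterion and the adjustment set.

P(H|do(K)): frontdoor, adjust for {J}.

desc(K)\{K}={H,J,L}; candidates ⊆ {B,Z}.
K↔H: latent back-door arc(s) into K.
size 0: {}; under {} K still reaches {H,L} ∋ H.
size 1: {B}, {Z}; under {B} K still reaches {H,L} ∋ H.
size 2: {B,Z}; under {B,Z} K still reaches {H,L} ∋ H.
K↔H cannot be blocked by any observed set — no back-door set.
{J}: (i) intercepts every directed K→H path; (ii) no back-door K→{J}; (iii) {K} blocks every back-door {J}→H. Front-door holds.
P(H|do(K)) = Σ_{J} P(J|K) Σ_{K'} P(H|J,K')P(K').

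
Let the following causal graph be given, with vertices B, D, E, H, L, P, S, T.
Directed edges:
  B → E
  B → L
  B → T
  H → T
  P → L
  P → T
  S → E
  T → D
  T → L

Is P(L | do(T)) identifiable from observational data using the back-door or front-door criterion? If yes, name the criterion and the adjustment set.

P(L|do(T)): backdoor, adjust for {B, P}.

desc(T)\{T}={D,L}; candidates ⊆ {B,E,H,P,S}.
size 0: {}; under {} T still reaches {B,E,H,L,P} ∋ L.
size 1: {B}, {E}, {H} …(+2); under {B} T still reaches {H,L,P} ∋ L.
{B,P}: T⊥L given {B,P} in G with T→· removed — back-door holds.
P(L|do(T)) = Σ_{B,P} P(L|T,B,P)·P(B,P).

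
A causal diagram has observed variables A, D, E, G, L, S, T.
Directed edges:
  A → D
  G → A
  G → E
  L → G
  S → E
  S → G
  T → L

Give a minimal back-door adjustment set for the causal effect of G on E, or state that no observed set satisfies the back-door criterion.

G→E: minimal back-door set {S}.

desc(G)\{G}={A,D,E}; candidates ⊆ {L,S,T}.
size 0: {}; under {} G still reaches {E,L,S,T} ∋ E.
{S}: G⊥E given {S} in G with G→· removed — back-door holds.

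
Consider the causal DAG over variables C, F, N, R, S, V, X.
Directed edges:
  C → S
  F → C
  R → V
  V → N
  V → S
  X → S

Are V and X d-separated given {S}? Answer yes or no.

Bayes-Ball from V | {S} reaches {C,F,N,R,X}.
X ∈ reach(V|{S}) ⇒ V ⊥̸ X | {S}.

No — V and X are d-connected given {S}.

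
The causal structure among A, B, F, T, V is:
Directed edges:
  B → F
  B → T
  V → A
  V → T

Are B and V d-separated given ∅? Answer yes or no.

Bayes-Ball from B | ∅ reaches {F,T}.
V ∉ reach(B|∅) ⇒ B ⊥ V | ∅.

Yes — B ⊥ V | ∅.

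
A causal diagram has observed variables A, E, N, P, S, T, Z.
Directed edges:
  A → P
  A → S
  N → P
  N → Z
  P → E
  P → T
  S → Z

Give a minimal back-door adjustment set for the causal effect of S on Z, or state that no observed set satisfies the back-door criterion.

S→Z: minimal back-door set ∅.

desc(S)\{S}={Z}; candidates ⊆ {A,E,N,P,T}.
∅: S⊥Z given ∅ in G with S→· removed — back-door holds.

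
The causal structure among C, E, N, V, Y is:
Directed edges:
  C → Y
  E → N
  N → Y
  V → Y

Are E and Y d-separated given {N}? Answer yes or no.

Yes — E ⊥ Y | {N}.

Bayes-Ball from E | {N} reaches ∅.
Y ∉ reach(E|{N}) ⇒ E ⊥ Y | {N}.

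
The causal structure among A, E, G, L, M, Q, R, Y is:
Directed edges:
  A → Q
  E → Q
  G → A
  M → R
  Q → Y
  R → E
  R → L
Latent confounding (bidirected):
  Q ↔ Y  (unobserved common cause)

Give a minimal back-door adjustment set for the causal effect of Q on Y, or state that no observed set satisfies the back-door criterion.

desc(Q)\{Q}={Y}; candidates ⊆ {A,E,G,L,M,R}.
Q↔Y: latent back-door arc(s) into Q.
size 0: {}; under {} Q still reaches {A,E,G,L,M,R,Y} ∋ Y.
size 1: {A}, {E}, {G} …(+3); under {A} Q still reaches {E,L,M,R,Y} ∋ Y.
size 2: {A,E}, {A,G}, {A,L} …(+12); under {A,E} Q still reaches {Y} ∋ Y.
Q↔Y cannot be blocked by any observed set — no back-door set.

Q→Y: no observed back-door set.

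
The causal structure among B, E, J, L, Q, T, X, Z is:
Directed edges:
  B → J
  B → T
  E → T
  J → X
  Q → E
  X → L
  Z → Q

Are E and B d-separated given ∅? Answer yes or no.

Yes — E ⊥ B | ∅.

Bayes-Ball from E | ∅ reaches {Q,T,Z}.
B ∉ reach(E|∅) ⇒ E ⊥ B | ∅.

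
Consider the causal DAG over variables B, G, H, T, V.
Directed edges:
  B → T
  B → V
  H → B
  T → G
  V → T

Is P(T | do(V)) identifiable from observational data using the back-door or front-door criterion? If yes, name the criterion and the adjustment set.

P(T|do(V)): backdoor, adjust for {B}.

desc(V)\{V}={G,T}; candidates ⊆ {B,H}.
size 0: {}; under {} V still reaches {B,G,H,T} ∋ T.
{B}: V⊥T given {B} in G with V→· removed — back-door holds.
P(T|do(V)) = Σ_{B} P(T|V,B)·P(B).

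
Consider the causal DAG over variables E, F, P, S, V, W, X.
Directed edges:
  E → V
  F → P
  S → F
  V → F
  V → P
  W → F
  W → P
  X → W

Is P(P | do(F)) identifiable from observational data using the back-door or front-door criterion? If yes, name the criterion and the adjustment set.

desc(F)\{F}={P}; candidates ⊆ {E,S,V,W,X}.
size 0: {}; under {} F still reaches {E,P,S,V,W,X} ∋ P.
size 1: {E}, {S}, {V} …(+2); under {E} F still reaches {P,S,V,W,X} ∋ P.
{V,W}: F⊥P given {V,W} in G with F→· removed — back-door holds.
P(P|do(F)) = Σ_{V,W} P(P|F,V,W)·P(V,W).

P(P|do(F)): backdoor, adjust for {V, W}.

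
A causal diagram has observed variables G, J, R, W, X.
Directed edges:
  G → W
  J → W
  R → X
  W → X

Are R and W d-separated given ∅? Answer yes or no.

Bayes-Ball from R | ∅ reaches {X}.
W ∉ reach(R|∅) ⇒ R ⊥ W | ∅.

Yes — R ⊥ W | ∅.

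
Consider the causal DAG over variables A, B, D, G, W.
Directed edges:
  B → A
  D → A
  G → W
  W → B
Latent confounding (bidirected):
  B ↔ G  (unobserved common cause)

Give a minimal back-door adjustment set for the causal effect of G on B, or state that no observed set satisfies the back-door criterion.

G→B: no observed back-door set.

desc(G)\{G}={A,B,W}; candidates ⊆ {D}.
G↔B: latent back-door arc(s) into G.
size 0: {}; under {} G still reaches {A,B} ∋ B.
size 1: {D}; under {D} G still reaches {A,B} ∋ B.
G↔B cannot be blocked by any observed set — no back-door set.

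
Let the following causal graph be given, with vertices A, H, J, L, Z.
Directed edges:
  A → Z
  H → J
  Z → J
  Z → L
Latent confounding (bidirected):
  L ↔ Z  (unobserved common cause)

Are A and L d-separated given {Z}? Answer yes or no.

No — A and L are d-connected given {Z}.

Bayes-Ball from A | {Z} reaches {L}.
L ∈ reach(A|{Z}) ⇒ A ⊥̸ L | {Z}.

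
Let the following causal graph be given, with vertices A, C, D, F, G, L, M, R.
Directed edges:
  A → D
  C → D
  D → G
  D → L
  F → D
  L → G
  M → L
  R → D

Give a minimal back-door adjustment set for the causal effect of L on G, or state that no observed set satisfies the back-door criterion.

desc(L)\{L}={G}; candidates ⊆ {A,C,D,F,M,R}.
size 0: {}; under {} L still reaches {A,C,D,F,G,M,R} ∋ G.
{D}: L⊥G given {D} in G with L→· removed — back-door holds.

L→G: minimal back-door set {D}.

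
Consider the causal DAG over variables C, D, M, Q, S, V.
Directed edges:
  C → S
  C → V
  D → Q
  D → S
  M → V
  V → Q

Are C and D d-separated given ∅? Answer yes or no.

Yes — C ⊥ D | ∅.

Bayes-Ball from C | ∅ reaches {Q,S,V}.
D ∉ reach(C|∅) ⇒ C ⊥ D | ∅.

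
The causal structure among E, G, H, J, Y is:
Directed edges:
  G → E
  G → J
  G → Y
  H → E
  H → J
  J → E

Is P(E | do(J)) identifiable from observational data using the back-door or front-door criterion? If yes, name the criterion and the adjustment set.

P(E|do(J)): backdoor, adjust for {G, H}.

desc(J)\{J}={E}; candidates ⊆ {G,H,Y}.
size 0: {}; under {} J still reaches {E,G,H,Y} ∋ E.
size 1: {G}, {H}, {Y}; under {G} J still reaches {E,H} ∋ E.
{G,H}: J⊥E given {G,H} in G with J→· removed — back-door holds.
P(E|do(J)) = Σ_{G,H} P(E|J,G,H)·P(G,H).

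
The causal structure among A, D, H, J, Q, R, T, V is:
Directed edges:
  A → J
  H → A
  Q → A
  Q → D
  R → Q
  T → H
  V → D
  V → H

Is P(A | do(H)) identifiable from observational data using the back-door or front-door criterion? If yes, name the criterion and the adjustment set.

P(A|do(H)): backdoor, adjust for ∅.

desc(H)\{H}={A,J}; candidates ⊆ {D,Q,R,T,V}.
∅: H⊥A given ∅ in G with H→· removed — back-door holds.
P(A|do(H)) = P(A|H) — no adjustment needed.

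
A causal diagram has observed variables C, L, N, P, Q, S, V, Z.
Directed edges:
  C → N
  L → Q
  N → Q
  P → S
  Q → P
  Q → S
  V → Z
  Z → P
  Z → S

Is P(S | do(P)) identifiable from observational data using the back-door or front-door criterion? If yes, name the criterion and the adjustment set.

P(S|do(P)): backdoor, adjust for {Q, Z}.

desc(P)\{P}={S}; candidates ⊆ {C,L,N,Q,V,Z}.
size 0: {}; under {} P still reaches {C,L,N,Q,S,V,Z} ∋ S.
size 1: {C}, {L}, {N} …(+3); under {C} P still reaches {L,N,Q,S,V,Z} ∋ S.
{Q,Z}: P⊥S given {Q,Z} in G with P→· removed — back-door holds.
P(S|do(P)) = Σ_{Q,Z} P(S|P,Q,Z)·P(Q,Z).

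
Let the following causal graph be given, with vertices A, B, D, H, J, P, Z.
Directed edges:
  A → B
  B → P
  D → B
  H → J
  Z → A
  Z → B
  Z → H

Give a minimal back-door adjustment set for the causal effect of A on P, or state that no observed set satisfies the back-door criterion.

desc(A)\{A}={B,P}; candidates ⊆ {D,H,J,Z}.
size 0: {}; under {} A still reaches {B,H,J,P,Z} ∋ P.
{Z}: A⊥P given {Z} in G with A→· removed — back-door holds.

A→P: minimal back-door set {Z}.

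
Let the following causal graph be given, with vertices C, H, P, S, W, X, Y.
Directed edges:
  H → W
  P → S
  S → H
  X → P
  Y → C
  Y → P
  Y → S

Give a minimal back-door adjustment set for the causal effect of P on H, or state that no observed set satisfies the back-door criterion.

desc(P)\{P}={H,S,W}; candidates ⊆ {C,X,Y}.
size 0: {}; under {} P still reaches {C,H,S,W,X,Y} ∋ H.
{Y}: P⊥H given {Y} in G with P→· removed — back-door holds.

P→H: minimal back-door set {Y}.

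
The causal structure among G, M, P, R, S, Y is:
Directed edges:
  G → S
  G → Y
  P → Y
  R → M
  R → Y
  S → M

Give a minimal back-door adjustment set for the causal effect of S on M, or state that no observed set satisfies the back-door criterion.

S→M: minimal back-door set ∅.

desc(S)\{S}={M}; candidates ⊆ {G,P,R,Y}.
∅: S⊥M given ∅ in G with S→· removed — back-door holds.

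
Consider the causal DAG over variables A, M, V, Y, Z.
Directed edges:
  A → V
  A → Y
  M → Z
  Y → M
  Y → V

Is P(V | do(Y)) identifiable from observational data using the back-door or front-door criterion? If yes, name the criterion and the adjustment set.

P(V|do(Y)): backdoor, adjust for {A}.

desc(Y)\{Y}={M,V,Z}; candidates ⊆ {A}.
size 0: {}; under {} Y still reaches {A,V} ∋ V.
{A}: Y⊥V given {A} in G with Y→· removed — back-door holds.
P(V|do(Y)) = Σ_{A} P(V|Y,A)·P(A).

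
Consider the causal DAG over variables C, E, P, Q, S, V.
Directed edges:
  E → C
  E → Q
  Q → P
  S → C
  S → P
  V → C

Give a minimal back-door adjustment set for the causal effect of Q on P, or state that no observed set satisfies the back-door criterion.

desc(Q)\{Q}={P}; candidates ⊆ {C,E,S,V}.
∅: Q⊥P given ∅ in G with Q→· removed — back-door holds.

Q→P: minimal back-door set ∅.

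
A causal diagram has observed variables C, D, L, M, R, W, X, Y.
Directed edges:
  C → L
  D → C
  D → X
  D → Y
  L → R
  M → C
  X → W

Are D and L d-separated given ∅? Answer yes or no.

Bayes-Ball from D | ∅ reaches {C,L,R,W,X,Y}.
L ∈ reach(D|∅) ⇒ D ⊥̸ L | ∅.

No — D and L are d-connected given ∅.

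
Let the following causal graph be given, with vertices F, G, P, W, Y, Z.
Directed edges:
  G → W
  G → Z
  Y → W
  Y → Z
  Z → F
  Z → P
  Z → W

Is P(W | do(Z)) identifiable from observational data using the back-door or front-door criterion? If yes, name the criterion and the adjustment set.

P(W|do(Z)): backdoor, adjust for {G, Y}.

desc(Z)\{Z}={F,P,W}; candidates ⊆ {G,Y}.
size 0: {}; under {} Z still reaches {G,W,Y} ∋ W.
size 1: {G}, {Y}; under {G} Z still reaches {W,Y} ∋ W.
{G,Y}: Z⊥W given {G,Y} in G with Z→· removed — back-door holds.
P(W|do(Z)) = Σ_{G,Y} P(W|Z,G,Y)·P(G,Y).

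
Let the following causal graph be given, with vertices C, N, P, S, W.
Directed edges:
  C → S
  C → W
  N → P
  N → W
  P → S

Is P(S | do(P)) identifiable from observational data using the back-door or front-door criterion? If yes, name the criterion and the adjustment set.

P(S|do(P)): backdoor, adjust for ∅.

desc(P)\{P}={S}; candidates ⊆ {C,N,W}.
∅: P⊥S given ∅ in G with P→· removed — back-door holds.
P(S|do(P)) = P(S|P) — no adjustment needed.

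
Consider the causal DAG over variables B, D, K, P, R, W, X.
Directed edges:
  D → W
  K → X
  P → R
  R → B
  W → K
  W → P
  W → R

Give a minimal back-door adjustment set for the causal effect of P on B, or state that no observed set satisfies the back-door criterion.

P→B: minimal back-door set {W}.

desc(P)\{P}={B,R}; candidates ⊆ {D,K,W,X}.
size 0: {}; under {} P still reaches {B,D,K,R,W,X} ∋ B.
{W}: P⊥B given {W} in G with P→· removed — back-door holds.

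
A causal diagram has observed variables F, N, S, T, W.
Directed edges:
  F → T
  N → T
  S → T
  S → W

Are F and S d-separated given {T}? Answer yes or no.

Bayes-Ball from F | {T} reaches {N,S,W}.
S ∈ reach(F|{T}) ⇒ F ⊥̸ S | {T}.

No — F and S are d-connected given {T}.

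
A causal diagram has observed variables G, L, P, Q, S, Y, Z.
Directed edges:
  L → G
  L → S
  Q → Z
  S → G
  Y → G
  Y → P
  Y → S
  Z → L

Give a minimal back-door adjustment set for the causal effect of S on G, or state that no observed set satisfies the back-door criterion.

desc(S)\{S}={G}; candidates ⊆ {L,P,Q,Y,Z}.
size 0: {}; under {} S still reaches {G,L,P,Q,Y,Z} ∋ G.
size 1: {L}, {P}, {Q} …(+2); under {L} S still reaches {G,P,Y} ∋ G.
{L,Y}: S⊥G given {L,Y} in G with S→· removed — back-door holds.

S→G: minimal back-door set {L, Y}.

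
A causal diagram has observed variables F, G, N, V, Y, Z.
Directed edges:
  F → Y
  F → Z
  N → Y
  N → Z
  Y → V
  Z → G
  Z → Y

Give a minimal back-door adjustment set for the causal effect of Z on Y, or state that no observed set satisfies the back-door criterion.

Z→Y: minimal back-door set {F, N}.

desc(Z)\{Z}={G,V,Y}; candidates ⊆ {F,N}.
size 0: {}; under {} Z still reaches {F,N,V,Y} ∋ Y.
size 1: {F}, {N}; under {F} Z still reaches {N,V,Y} ∋ Y.
{F,N}: Z⊥Y given {F,N} in G with Z→· removed — back-door holds.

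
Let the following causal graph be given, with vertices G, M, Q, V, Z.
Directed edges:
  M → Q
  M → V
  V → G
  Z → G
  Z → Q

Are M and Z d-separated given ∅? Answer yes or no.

Bayes-Ball from M | ∅ reaches {G,Q,V}.
Z ∉ reach(M|∅) ⇒ M ⊥ Z | ∅.

Yes — M ⊥ Z | ∅.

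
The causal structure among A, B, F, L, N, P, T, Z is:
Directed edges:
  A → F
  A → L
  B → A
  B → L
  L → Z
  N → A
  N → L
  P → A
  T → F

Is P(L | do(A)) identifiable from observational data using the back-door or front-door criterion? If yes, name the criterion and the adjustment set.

desc(A)\{A}={F,L,Z}; candidates ⊆ {B,N,P,T}.
size 0: {}; under {} A still reaches {B,L,N,P,Z} ∋ L.
size 1: {B}, {N}, {P} …(+1); under {B} A still reaches {L,N,P,Z} ∋ L.
{B,N}: A⊥L given {B,N} in G with A→· removed — back-door holds.
P(L|do(A)) = Σ_{B,N} P(L|A,B,N)·P(B,N).

P(L|do(A)): backdoor, adjust for {B, N}.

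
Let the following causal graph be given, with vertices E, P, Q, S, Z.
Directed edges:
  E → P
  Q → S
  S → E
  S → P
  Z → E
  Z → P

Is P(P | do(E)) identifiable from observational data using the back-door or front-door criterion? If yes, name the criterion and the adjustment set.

desc(E)\{E}={P}; candidates ⊆ {Q,S,Z}.
size 0: {}; under {} E still reaches {P,Q,S,Z} ∋ P.
size 1: {Q}, {S}, {Z}; under {Q} E still reaches {P,S,Z} ∋ P.
{S,Z}: E⊥P given {S,Z} in G with E→· removed — back-door holds.
P(P|do(E)) = Σ_{S,Z} P(P|E,S,Z)·P(S,Z).

P(P|do(E)): backdoor, adjust for {S, Z}.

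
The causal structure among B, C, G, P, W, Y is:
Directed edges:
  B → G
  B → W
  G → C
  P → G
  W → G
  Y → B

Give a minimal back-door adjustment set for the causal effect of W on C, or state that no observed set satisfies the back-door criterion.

desc(W)\{W}={C,G}; candidates ⊆ {B,P,Y}.
size 0: {}; under {} W still reaches {B,C,G,Y} ∋ C.
{B}: W⊥C given {B} in G with W→· removed — back-door holds.

W→C: minimal back-door set {B}.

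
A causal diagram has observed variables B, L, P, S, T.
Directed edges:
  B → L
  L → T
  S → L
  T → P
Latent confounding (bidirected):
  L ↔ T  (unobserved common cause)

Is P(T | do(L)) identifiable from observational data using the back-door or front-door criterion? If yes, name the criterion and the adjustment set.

P(T|do(L)): not identifiable (no BD/FD set).

desc(L)\{L}={P,T}; candidates ⊆ {B,S}.
L↔T: latent back-door arc(s) into L.
size 0: {}; under {} L still reaches {B,P,S,T} ∋ T.
size 1: {B}, {S}; under {B} L still reaches {P,S,T} ∋ T.
size 2: {B,S}; under {B,S} L still reaches {P,T} ∋ T.
L↔T cannot be blocked by any observed set — no back-door set.
No mediator lies on a directed L→…→T path.
Neither criterion identifies P(T|do(L)) in this graph.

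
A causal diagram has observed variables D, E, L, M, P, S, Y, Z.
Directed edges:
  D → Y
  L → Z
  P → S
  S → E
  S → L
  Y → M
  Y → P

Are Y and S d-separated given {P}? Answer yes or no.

Bayes-Ball from Y | {P} reaches {D,M}.
S ∉ reach(Y|{P}) ⇒ Y ⊥ S | {P}.

Yes — Y ⊥ S | {P}.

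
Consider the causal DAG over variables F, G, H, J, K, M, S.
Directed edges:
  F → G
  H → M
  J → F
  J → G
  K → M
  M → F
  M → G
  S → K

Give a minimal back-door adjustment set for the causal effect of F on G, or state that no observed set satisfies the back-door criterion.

desc(F)\{F}={G}; candidates ⊆ {H,J,K,M,S}.
size 0: {}; under {} F still reaches {G,H,J,K,M,S} ∋ G.
size 1: {H}, {J}, {K} …(+2); under {H} F still reaches {G,J,K,M,S} ∋ G.
{J,M}: F⊥G given {J,M} in G with F→· removed — back-door holds.

F→G: minimal back-door set {J, M}.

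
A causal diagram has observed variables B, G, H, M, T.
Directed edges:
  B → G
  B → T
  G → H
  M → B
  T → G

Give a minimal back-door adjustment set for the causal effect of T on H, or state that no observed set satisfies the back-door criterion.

T→H: minimal back-door set {B}.

desc(T)\{T}={G,H}; candidates ⊆ {B,M}.
size 0: {}; under {} T still reaches {B,G,H,M} ∋ H.
{B}: T⊥H given {B} in G with T→· removed — back-door holds.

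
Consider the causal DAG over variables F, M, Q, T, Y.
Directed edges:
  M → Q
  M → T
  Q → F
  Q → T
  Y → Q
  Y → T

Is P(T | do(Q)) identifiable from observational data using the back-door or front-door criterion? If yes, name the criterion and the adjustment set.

P(T|do(Q)): backdoor, adjust for {M, Y}.

desc(Q)\{Q}={F,T}; candidates ⊆ {M,Y}.
size 0: {}; under {} Q still reaches {M,T,Y} ∋ T.
size 1: {M}, {Y}; under {M} Q still reaches {T,Y} ∋ T.
{M,Y}: Q⊥T given {M,Y} in G with Q→· removed — back-door holds.
P(T|do(Q)) = Σ_{M,Y} P(T|Q,M,Y)·P(M,Y).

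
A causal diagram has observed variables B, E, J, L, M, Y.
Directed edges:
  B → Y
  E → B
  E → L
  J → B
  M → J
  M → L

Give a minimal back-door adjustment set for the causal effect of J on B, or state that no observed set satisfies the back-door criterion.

J→B: minimal back-door set ∅.

desc(J)\{J}={B,Y}; candidates ⊆ {E,L,M}.
∅: J⊥B given ∅ in G with J→· removed — back-door holds.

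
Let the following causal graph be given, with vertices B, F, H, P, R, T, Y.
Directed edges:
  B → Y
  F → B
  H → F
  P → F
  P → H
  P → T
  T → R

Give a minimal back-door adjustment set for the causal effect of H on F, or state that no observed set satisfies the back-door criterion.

H→F: minimal back-door set {P}.

desc(H)\{H}={B,F,Y}; candidates ⊆ {P,R,T}.
size 0: {}; under {} H still reaches {B,F,P,R,T,Y} ∋ F.
{P}: H⊥F given {P} in G with H→· removed — back-door holds.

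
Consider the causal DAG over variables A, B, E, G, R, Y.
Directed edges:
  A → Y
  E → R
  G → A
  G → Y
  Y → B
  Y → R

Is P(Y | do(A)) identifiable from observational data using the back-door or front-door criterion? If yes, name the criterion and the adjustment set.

P(Y|do(A)): backdoor, adjust for {G}.

desc(A)\{A}={B,R,Y}; candidates ⊆ {E,G}.
size 0: {}; under {} A still reaches {B,G,R,Y} ∋ Y.
{G}: A⊥Y given {G} in G with A→· removed — back-door holds.
P(Y|do(A)) = Σ_{G} P(Y|A,G)·P(G).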